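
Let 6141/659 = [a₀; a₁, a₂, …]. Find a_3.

6141 = 9·659 + 210   →  a_0 = 9
659 = 3·210 + 29   →  a_1 = 3
210 = 7·29 + 7   →  a_2 = 7
29 = 4·7 + 1   →  a_3 = 4

4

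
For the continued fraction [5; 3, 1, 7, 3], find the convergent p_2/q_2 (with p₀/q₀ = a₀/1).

21/4

Using pₖ = aₖpₖ₋₁ + pₖ₋₂, qₖ = aₖqₖ₋₁ + qₖ₋₂ (with p₋₁=1, p₋₂=0, q₋₁=0, q₋₂=1):
  k=0: a=5, p=5, q=1
  k=1: a=3, p=16, q=3
  k=2: a=1, p=21, q=4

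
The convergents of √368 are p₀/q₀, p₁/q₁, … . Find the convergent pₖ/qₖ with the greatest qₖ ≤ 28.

√368 = [19; 5, 2, 5, 38, …] (period length 4).
Convergents:
  p_0/q_0 = 19/1
  p_1/q_1 = 96/5
  p_2/q_2 = 211/11
  p_3/q_3 = 1151/60
q_2 = 11 ≤ 28 < 60 = q_3, so the answer is 211/11.

211/11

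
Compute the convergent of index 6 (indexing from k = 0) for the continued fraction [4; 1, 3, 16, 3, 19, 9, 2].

165493/34813

Using pₖ = aₖpₖ₋₁ + pₖ₋₂, qₖ = aₖqₖ₋₁ + qₖ₋₂ (with p₋₁=1, p₋₂=0, q₋₁=0, q₋₂=1):
  k=0: a=4, p=4, q=1
  k=1: a=1, p=5, q=1
  k=2: a=3, p=19, q=4
  k=3: a=16, p=309, q=65
  k=4: a=3, p=946, q=199
  k=5: a=19, p=18283, q=3846
  k=6: a=9, p=165493, q=34813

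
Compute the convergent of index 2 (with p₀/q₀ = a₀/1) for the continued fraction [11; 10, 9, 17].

1010/91

Using pₖ = aₖpₖ₋₁ + pₖ₋₂, qₖ = aₖqₖ₋₁ + qₖ₋₂ (with p₋₁=1, p₋₂=0, q₋₁=0, q₋₂=1):
  k=0: a=11, p=11, q=1
  k=1: a=10, p=111, q=10
  k=2: a=9, p=1010, q=91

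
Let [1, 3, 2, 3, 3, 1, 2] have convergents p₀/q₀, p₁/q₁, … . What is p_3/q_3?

Using pₖ = aₖpₖ₋₁ + pₖ₋₂, qₖ = aₖqₖ₋₁ + qₖ₋₂ (with p₋₁=1, p₋₂=0, q₋₁=0, q₋₂=1):
  k=0: a=1, p=1, q=1
  k=1: a=3, p=4, q=3
  k=2: a=2, p=9, q=7
  k=3: a=3, p=31, q=24

31/24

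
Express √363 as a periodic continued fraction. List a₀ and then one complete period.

[19; 19, 38]

a₀ = ⌊√363⌋ = 19.
With m₀=0, d₀=1 and mₖ₊₁ = dₖaₖ − mₖ, dₖ₊₁ = (n − mₖ₊₁²)/dₖ, aₖ₊₁ = ⌊(a₀+mₖ₊₁)/dₖ₊₁⌋:
  k=1: m=19, d=2, a=19
  k=2: m=19, d=1, a=38
d=1 and a=2a₀=38 at k=2, so the next step gives (m, d) = (19, 2) again — its k=1 value — and the period has length 2.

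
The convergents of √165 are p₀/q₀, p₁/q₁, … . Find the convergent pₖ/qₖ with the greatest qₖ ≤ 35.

√165 = [12; 1, 5, 2, 5, 1, 24, …] (period length 6).
Convergents:
  p_0/q_0 = 12/1
  p_1/q_1 = 13/1
  p_2/q_2 = 77/6
  p_3/q_3 = 167/13
  p_4/q_4 = 912/71
q_3 = 13 ≤ 35 < 71 = q_4, so the answer is 167/13.

167/13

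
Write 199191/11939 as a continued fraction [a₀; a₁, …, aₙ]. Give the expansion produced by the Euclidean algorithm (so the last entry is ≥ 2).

199191 = 16×11939 + 8167
11939 = 1×8167 + 3772
8167 = 2×3772 + 623
3772 = 6×623 + 34
623 = 18×34 + 11
34 = 3×11 + 1
11 = 11×1 + 0  (stop)
So 199191/11939 = [16; 1, 2, 6, 18, 3, 11].

[16; 1, 2, 6, 18, 3, 11]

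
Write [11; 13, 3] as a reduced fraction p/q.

Using pₖ = aₖpₖ₋₁ + pₖ₋₂ and qₖ = aₖqₖ₋₁ + qₖ₋₂:
  k=0: a=11, p=11, q=1
  k=1: a=13, p=144, q=13
  k=2: a=3, p=443, q=40

443/40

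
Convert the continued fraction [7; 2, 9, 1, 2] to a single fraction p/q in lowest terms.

456/61

Fold from the inside: start with 2/1.
  1 + 1/2 = 3/2
  9 + 2/3 = 29/3
  2 + 3/29 = 61/29
  7 + 29/61 = 456/61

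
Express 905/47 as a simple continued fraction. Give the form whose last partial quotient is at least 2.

[19; 3, 1, 11]

905 = 19·47 + 12
47 = 3·12 + 11
12 = 1·11 + 1
11 = 11·1 + 0  (stop)
So 905/47 = [19; 3, 1, 11].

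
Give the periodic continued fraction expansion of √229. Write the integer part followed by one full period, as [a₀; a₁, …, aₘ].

[15; 7, 1, 1, 7, 30]

a₀ = ⌊√229⌋ = 15.
With m₀=0, d₀=1 and mₖ₊₁ = dₖaₖ − mₖ, dₖ₊₁ = (n − mₖ₊₁²)/dₖ, aₖ₊₁ = ⌊(a₀+mₖ₊₁)/dₖ₊₁⌋:
  k=1: m=15, d=4, a=7
  k=2: m=13, d=15, a=1
  k=3: m=2, d=15, a=1
  k=4: m=13, d=4, a=7
  k=5: m=15, d=1, a=30
d=1 and a=2a₀=30 at k=5, so the next step gives (m, d) = (15, 4) again — its k=1 value — and the period has length 5.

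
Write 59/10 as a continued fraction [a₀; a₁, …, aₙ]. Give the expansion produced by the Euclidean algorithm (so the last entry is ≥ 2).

[5; 1, 9]

59 = 5·10 + 9
10 = 1·9 + 1
9 = 9·1 + 0  (stop)
So 59/10 = [5; 1, 9].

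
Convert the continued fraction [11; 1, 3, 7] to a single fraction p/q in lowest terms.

Fold from the inside: start with 7/1.
  3 + 1/7 = 22/7
  1 + 7/22 = 29/22
  11 + 22/29 = 341/29

341/29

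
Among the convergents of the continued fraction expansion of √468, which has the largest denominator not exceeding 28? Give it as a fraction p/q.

√468 = [21; 1, 1, 1, 2, 1, 1, 1, 42, …] (period length 8).
Convergents:
  p_0/q_0 = 21/1
  p_1/q_1 = 22/1
  p_2/q_2 = 43/2
  p_3/q_3 = 65/3
  p_4/q_4 = 173/8
  p_5/q_5 = 238/11
  p_6/q_6 = 411/19
  p_7/q_7 = 649/30
q_6 = 19 ≤ 28 < 30 = q_7, so the answer is 411/19.

411/19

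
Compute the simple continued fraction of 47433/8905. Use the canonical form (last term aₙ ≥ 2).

[5; 3, 16, 15, 12]

47433 = 5·8905 + 2908
8905 = 3·2908 + 181
2908 = 16·181 + 12
181 = 15·12 + 1
12 = 12·1 + 0  (stop)
So 47433/8905 = [5; 3, 16, 15, 12].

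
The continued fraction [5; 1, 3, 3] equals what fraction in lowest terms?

Fold from the inside: start with 3/1.
  3 + 1/3 = 10/3
  1 + 3/10 = 13/10
  5 + 10/13 = 75/13

75/13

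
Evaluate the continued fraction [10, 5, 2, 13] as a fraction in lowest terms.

1507/148

Using pₖ = aₖpₖ₋₁ + pₖ₋₂ and qₖ = aₖqₖ₋₁ + qₖ₋₂:
  k=0: a=10, p=10, q=1
  k=1: a=5, p=51, q=5
  k=2: a=2, p=112, q=11
  k=3: a=13, p=1507, q=148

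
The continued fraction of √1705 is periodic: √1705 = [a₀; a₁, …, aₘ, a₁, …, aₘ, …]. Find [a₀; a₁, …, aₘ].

a₀ = ⌊√1705⌋ = 41.

[41; 3, 2, 3, 82]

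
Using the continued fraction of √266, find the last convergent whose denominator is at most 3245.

22132/1357

√266 = [16; 3, 4, 3, 32, …] (period length 4).
Convergents:
  p_0/q_0 = 16/1
  p_1/q_1 = 49/3
  p_2/q_2 = 212/13
  p_3/q_3 = 685/42
  p_4/q_4 = 22132/1357
  p_5/q_5 = 67081/4113
q_4 = 1357 ≤ 3245 < 4113 = q_5, so the answer is 22132/1357.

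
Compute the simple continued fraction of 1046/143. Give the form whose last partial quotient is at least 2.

1046 = 7×143 + 45
143 = 3×45 + 8
45 = 5×8 + 5
8 = 1×5 + 3
5 = 1×3 + 2
3 = 1×2 + 1
2 = 2×1 + 0  (stop)
So 1046/143 = [7; 3, 5, 1, 1, 1, 2].

[7; 3, 5, 1, 1, 1, 2]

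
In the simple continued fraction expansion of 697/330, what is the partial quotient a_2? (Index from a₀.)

697 = 2·330 + 37   →  a_0 = 2
330 = 8·37 + 34   →  a_1 = 8
37 = 1·34 + 3   →  a_2 = 1

1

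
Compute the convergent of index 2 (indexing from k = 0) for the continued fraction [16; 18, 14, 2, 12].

Using pₖ = aₖpₖ₋₁ + pₖ₋₂, qₖ = aₖqₖ₋₁ + qₖ₋₂ (with p₋₁=1, p₋₂=0, q₋₁=0, q₋₂=1):
  k=0: a=16, p=16, q=1
  k=1: a=18, p=289, q=18
  k=2: a=14, p=4062, q=253

4062/253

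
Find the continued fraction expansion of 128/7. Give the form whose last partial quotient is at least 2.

128 = 18*7 + 2
7 = 3*2 + 1
2 = 2*1 + 0  (stop)
So 128/7 = [18; 3, 2].

[18; 3, 2]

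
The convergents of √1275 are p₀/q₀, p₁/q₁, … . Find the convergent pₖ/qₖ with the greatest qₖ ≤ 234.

4999/140

√1275 = [35; 1, 2, 2, 2, 2, 2, 1, 70, …] (period length 8).
Convergents:
  p_0/q_0 = 35/1
  p_1/q_1 = 36/1
  p_2/q_2 = 107/3
  p_3/q_3 = 250/7
  p_4/q_4 = 607/17
  p_5/q_5 = 1464/41
  p_6/q_6 = 3535/99
  p_7/q_7 = 4999/140
  p_8/q_8 = 353465/9899
q_7 = 140 ≤ 234 < 9899 = q_8, so the answer is 4999/140.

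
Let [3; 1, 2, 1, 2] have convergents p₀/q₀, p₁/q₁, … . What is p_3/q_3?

Using pₖ = aₖpₖ₋₁ + pₖ₋₂, qₖ = aₖqₖ₋₁ + qₖ₋₂ (with p₋₁=1, p₋₂=0, q₋₁=0, q₋₂=1):
  k=0: a=3, p=3, q=1
  k=1: a=1, p=4, q=1
  k=2: a=2, p=11, q=3
  k=3: a=1, p=15, q=4

15/4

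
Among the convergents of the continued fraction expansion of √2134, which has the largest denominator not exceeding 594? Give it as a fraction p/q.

√2134 = [46; 5, 8, 5, 92, …] (period length 4).
Convergents:
  p_0/q_0 = 46/1
  p_1/q_1 = 231/5
  p_2/q_2 = 1894/41
  p_3/q_3 = 9701/210
  p_4/q_4 = 894386/19361
q_3 = 210 ≤ 594 < 19361 = q_4, so the answer is 9701/210.

9701/210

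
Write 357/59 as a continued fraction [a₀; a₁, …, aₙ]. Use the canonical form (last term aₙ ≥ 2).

357 = 6*59 + 3
59 = 19*3 + 2
3 = 1*2 + 1
2 = 2*1 + 0  (stop)
So 357/59 = [6; 19, 1, 2].

[6; 19, 1, 2]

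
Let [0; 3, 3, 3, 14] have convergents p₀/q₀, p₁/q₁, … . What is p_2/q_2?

3/10

Using pₖ = aₖpₖ₋₁ + pₖ₋₂, qₖ = aₖqₖ₋₁ + qₖ₋₂ (with p₋₁=1, p₋₂=0, q₋₁=0, q₋₂=1):
  k=0: a=0, p=0, q=1
  k=1: a=3, p=1, q=3
  k=2: a=3, p=3, q=10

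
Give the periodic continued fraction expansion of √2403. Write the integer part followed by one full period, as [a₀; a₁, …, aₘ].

[49; 49, 98]

a₀ = ⌊√2403⌋ = 49.
With m₀=0, d₀=1 and mₖ₊₁ = dₖaₖ − mₖ, dₖ₊₁ = (n − mₖ₊₁²)/dₖ, aₖ₊₁ = ⌊(a₀+mₖ₊₁)/dₖ₊₁⌋:
  k=1: m=49, d=2, a=49
  k=2: m=49, d=1, a=98
d=1 and a=2a₀=98 at k=2, so the next step gives (m, d) = (49, 2) again — its k=1 value — and the period has length 2.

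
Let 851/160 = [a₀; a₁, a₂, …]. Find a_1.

851 = 5·160 + 51   →  a_0 = 5
160 = 3·51 + 7   →  a_1 = 3

3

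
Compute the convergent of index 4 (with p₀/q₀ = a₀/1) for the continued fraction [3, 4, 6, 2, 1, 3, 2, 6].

Using pₖ = aₖpₖ₋₁ + pₖ₋₂, qₖ = aₖqₖ₋₁ + qₖ₋₂ (with p₋₁=1, p₋₂=0, q₋₁=0, q₋₂=1):
  k=0: a=3, p=3, q=1
  k=1: a=4, p=13, q=4
  k=2: a=6, p=81, q=25
  k=3: a=2, p=175, q=54
  k=4: a=1, p=256, q=79

256/79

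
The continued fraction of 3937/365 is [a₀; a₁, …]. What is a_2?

3937 = 10·365 + 287   →  a_0 = 10
365 = 1·287 + 78   →  a_1 = 1
287 = 3·78 + 53   →  a_2 = 3

3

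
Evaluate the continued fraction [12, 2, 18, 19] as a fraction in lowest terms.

8803/705

Fold from the inside: start with 19/1.
  18 + 1/19 = 343/19
  2 + 19/343 = 705/343
  12 + 343/705 = 8803/705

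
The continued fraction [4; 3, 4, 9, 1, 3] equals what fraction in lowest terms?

Fold from the inside: start with 3/1.
  1 + 1/3 = 4/3
  9 + 3/4 = 39/4
  4 + 4/39 = 160/39
  3 + 39/160 = 519/160
  4 + 160/519 = 2236/519

2236/519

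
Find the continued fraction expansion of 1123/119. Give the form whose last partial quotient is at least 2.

1123 = 9·119 + 52
119 = 2·52 + 15
52 = 3·15 + 7
15 = 2·7 + 1
7 = 7·1 + 0  (stop)
So 1123/119 = [9; 2, 3, 2, 7].

[9; 2, 3, 2, 7]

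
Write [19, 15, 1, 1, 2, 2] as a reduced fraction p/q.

3565/187

Fold from the inside: start with 2/1.
  2 + 1/2 = 5/2
  1 + 2/5 = 7/5
  1 + 5/7 = 12/7
  15 + 7/12 = 187/12
  19 + 12/187 = 3565/187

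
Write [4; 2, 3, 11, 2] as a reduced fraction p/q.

Fold from the inside: start with 2/1.
  11 + 1/2 = 23/2
  3 + 2/23 = 71/23
  2 + 23/71 = 165/71
  4 + 71/165 = 731/165

731/165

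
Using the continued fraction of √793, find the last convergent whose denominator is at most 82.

√793 = [28; 6, 4, 6, 56, …] (period length 4).
Convergents:
  p_0/q_0 = 28/1
  p_1/q_1 = 169/6
  p_2/q_2 = 704/25
  p_3/q_3 = 4393/156
q_2 = 25 ≤ 82 < 156 = q_3, so the answer is 704/25.

704/25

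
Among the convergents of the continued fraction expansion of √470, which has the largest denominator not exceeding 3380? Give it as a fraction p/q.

72171/3329

√470 = [21; 1, 2, 8, 2, 1, 42, …] (period length 6).
Convergents:
  p_0/q_0 = 21/1
  p_1/q_1 = 22/1
  p_2/q_2 = 65/3
  p_3/q_3 = 542/25
  p_4/q_4 = 1149/53
  p_5/q_5 = 1691/78
  p_6/q_6 = 72171/3329
  p_7/q_7 = 73862/3407
q_6 = 3329 ≤ 3380 < 3407 = q_7, so the answer is 72171/3329.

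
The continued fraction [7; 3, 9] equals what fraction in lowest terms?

Using pₖ = aₖpₖ₋₁ + pₖ₋₂ and qₖ = aₖqₖ₋₁ + qₖ₋₂:
  k=0: a=7, p=7, q=1
  k=1: a=3, p=22, q=3
  k=2: a=9, p=205, q=28

205/28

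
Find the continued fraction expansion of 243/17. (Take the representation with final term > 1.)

[14; 3, 2, 2]

243 = 14*17 + 5
17 = 3*5 + 2
5 = 2*2 + 1
2 = 2*1 + 0  (stop)
So 243/17 = [14; 3, 2, 2].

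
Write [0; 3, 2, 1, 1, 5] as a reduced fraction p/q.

28/95

Using pₖ = aₖpₖ₋₁ + pₖ₋₂ and qₖ = aₖqₖ₋₁ + qₖ₋₂:
  k=0: a=0, p=0, q=1
  k=1: a=3, p=1, q=3
  k=2: a=2, p=2, q=7
  k=3: a=1, p=3, q=10
  k=4: a=1, p=5, q=17
  k=5: a=5, p=28, q=95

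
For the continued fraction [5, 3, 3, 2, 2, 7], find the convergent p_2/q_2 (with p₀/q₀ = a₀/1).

53/10

Using pₖ = aₖpₖ₋₁ + pₖ₋₂, qₖ = aₖqₖ₋₁ + qₖ₋₂ (with p₋₁=1, p₋₂=0, q₋₁=0, q₋₂=1):
  k=0: a=5, p=5, q=1
  k=1: a=3, p=16, q=3
  k=2: a=3, p=53, q=10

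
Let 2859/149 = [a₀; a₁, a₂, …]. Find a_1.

5

2859 = 19·149 + 28   →  a_0 = 19
149 = 5·28 + 9   →  a_1 = 5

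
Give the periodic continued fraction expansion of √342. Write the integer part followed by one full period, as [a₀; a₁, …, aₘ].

[18; 2, 36]

a₀ = ⌊√342⌋ = 18.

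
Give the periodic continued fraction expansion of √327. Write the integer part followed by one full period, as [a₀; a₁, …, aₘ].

[18; 12, 36]

a₀ = ⌊√327⌋ = 18.
With m₀=0, d₀=1 and mₖ₊₁ = dₖaₖ − mₖ, dₖ₊₁ = (n − mₖ₊₁²)/dₖ, aₖ₊₁ = ⌊(a₀+mₖ₊₁)/dₖ₊₁⌋:
  k=1: m=18, d=3, a=12
  k=2: m=18, d=1, a=36
d=1 and a=2a₀=36 at k=2, so the next step gives (m, d) = (18, 3) again — its k=1 value — and the period has length 2.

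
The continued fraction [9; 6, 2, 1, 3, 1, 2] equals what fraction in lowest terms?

2271/248

Fold from the inside: start with 2/1.
  1 + 1/2 = 3/2
  3 + 2/3 = 11/3
  1 + 3/11 = 14/11
  2 + 11/14 = 39/14
  6 + 14/39 = 248/39
  9 + 39/248 = 2271/248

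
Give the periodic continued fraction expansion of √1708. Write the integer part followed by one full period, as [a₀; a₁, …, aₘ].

a₀ = ⌊√1708⌋ = 41.
With m₀=0, d₀=1 and mₖ₊₁ = dₖaₖ − mₖ, dₖ₊₁ = (n − mₖ₊₁²)/dₖ, aₖ₊₁ = ⌊(a₀+mₖ₊₁)/dₖ₊₁⌋:
  k=1: m=41, d=27, a=3
  k=2: m=40, d=4, a=20
  k=3: m=40, d=27, a=3
  k=4: m=41, d=1, a=82
d=1 and a=2a₀=82 at k=4, so the next step gives (m, d) = (41, 27) again — its k=1 value — and the period has length 4.

[41; 3, 20, 3, 82]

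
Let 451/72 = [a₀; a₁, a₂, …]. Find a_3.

3

451 = 6·72 + 19   →  a_0 = 6
72 = 3·19 + 15   →  a_1 = 3
19 = 1·15 + 4   →  a_2 = 1
15 = 3·4 + 3   →  a_3 = 3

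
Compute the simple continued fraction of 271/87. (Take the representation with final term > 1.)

[3; 8, 1, 2, 3]

271 = 3·87 + 10
87 = 8·10 + 7
10 = 1·7 + 3
7 = 2·3 + 1
3 = 3·1 + 0  (stop)
So 271/87 = [3; 8, 1, 2, 3].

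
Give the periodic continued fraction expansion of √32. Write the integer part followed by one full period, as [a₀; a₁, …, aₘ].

[5; 1, 1, 1, 10]

a₀ = ⌊√32⌋ = 5.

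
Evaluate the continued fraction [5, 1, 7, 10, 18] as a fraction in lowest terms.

Using pₖ = aₖpₖ₋₁ + pₖ₋₂ and qₖ = aₖqₖ₋₁ + qₖ₋₂:
  k=0: a=5, p=5, q=1
  k=1: a=1, p=6, q=1
  k=2: a=7, p=47, q=8
  k=3: a=10, p=476, q=81
  k=4: a=18, p=8615, q=1466

8615/1466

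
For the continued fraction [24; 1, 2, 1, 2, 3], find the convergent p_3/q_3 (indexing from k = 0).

Using pₖ = aₖpₖ₋₁ + pₖ₋₂, qₖ = aₖqₖ₋₁ + qₖ₋₂ (with p₋₁=1, p₋₂=0, q₋₁=0, q₋₂=1):
  k=0: a=24, p=24, q=1
  k=1: a=1, p=25, q=1
  k=2: a=2, p=74, q=3
  k=3: a=1, p=99, q=4

99/4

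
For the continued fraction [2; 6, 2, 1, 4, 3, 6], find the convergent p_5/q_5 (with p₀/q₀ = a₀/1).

Using pₖ = aₖpₖ₋₁ + pₖ₋₂, qₖ = aₖqₖ₋₁ + qₖ₋₂ (with p₋₁=1, p₋₂=0, q₋₁=0, q₋₂=1):
  k=0: a=2, p=2, q=1
  k=1: a=6, p=13, q=6
  k=2: a=2, p=28, q=13
  k=3: a=1, p=41, q=19
  k=4: a=4, p=192, q=89
  k=5: a=3, p=617, q=286

617/286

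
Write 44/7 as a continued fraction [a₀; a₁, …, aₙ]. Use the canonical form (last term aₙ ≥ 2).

[6; 3, 2]

44 = 6×7 + 2
7 = 3×2 + 1
2 = 2×1 + 0  (stop)
So 44/7 = [6; 3, 2].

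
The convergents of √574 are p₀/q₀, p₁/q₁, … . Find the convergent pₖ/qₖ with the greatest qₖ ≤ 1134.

27001/1127

√574 = [23; 1, 22, 1, 46, …] (period length 4).
Convergents:
  p_0/q_0 = 23/1
  p_1/q_1 = 24/1
  p_2/q_2 = 551/23
  p_3/q_3 = 575/24
  p_4/q_4 = 27001/1127
  p_5/q_5 = 27576/1151
q_4 = 1127 ≤ 1134 < 1151 = q_5, so the answer is 27001/1127.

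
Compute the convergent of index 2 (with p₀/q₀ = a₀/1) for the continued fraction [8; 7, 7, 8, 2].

Using pₖ = aₖpₖ₋₁ + pₖ₋₂, qₖ = aₖqₖ₋₁ + qₖ₋₂ (with p₋₁=1, p₋₂=0, q₋₁=0, q₋₂=1):
  k=0: a=8, p=8, q=1
  k=1: a=7, p=57, q=7
  k=2: a=7, p=407, q=50

407/50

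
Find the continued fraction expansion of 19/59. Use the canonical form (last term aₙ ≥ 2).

[0; 3, 9, 2]

19 = 0*59 + 19
59 = 3*19 + 2
19 = 9*2 + 1
2 = 2*1 + 0  (stop)
So 19/59 = [0; 3, 9, 2].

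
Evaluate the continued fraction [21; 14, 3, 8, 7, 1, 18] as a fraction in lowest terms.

1156207/54875

Using pₖ = aₖpₖ₋₁ + pₖ₋₂ and qₖ = aₖqₖ₋₁ + qₖ₋₂:
  k=0: a=21, p=21, q=1
  k=1: a=14, p=295, q=14
  k=2: a=3, p=906, q=43
  k=3: a=8, p=7543, q=358
  k=4: a=7, p=53707, q=2549
  k=5: a=1, p=61250, q=2907
  k=6: a=18, p=1156207, q=54875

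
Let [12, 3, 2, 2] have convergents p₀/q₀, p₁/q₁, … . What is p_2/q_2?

86/7

Using pₖ = aₖpₖ₋₁ + pₖ₋₂, qₖ = aₖqₖ₋₁ + qₖ₋₂ (with p₋₁=1, p₋₂=0, q₋₁=0, q₋₂=1):
  k=0: a=12, p=12, q=1
  k=1: a=3, p=37, q=3
  k=2: a=2, p=86, q=7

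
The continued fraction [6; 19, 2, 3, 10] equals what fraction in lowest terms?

8466/1399

Using pₖ = aₖpₖ₋₁ + pₖ₋₂ and qₖ = aₖqₖ₋₁ + qₖ₋₂:
  k=0: a=6, p=6, q=1
  k=1: a=19, p=115, q=19
  k=2: a=2, p=236, q=39
  k=3: a=3, p=823, q=136
  k=4: a=10, p=8466, q=1399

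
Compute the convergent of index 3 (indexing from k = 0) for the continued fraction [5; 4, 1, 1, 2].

Using pₖ = aₖpₖ₋₁ + pₖ₋₂, qₖ = aₖqₖ₋₁ + qₖ₋₂ (with p₋₁=1, p₋₂=0, q₋₁=0, q₋₂=1):
  k=0: a=5, p=5, q=1
  k=1: a=4, p=21, q=4
  k=2: a=1, p=26, q=5
  k=3: a=1, p=47, q=9

47/9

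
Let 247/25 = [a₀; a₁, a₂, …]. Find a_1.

247 = 9·25 + 22   →  a_0 = 9
25 = 1·22 + 3   →  a_1 = 1

1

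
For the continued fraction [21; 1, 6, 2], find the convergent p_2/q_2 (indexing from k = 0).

153/7

Using pₖ = aₖpₖ₋₁ + pₖ₋₂, qₖ = aₖqₖ₋₁ + qₖ₋₂ (with p₋₁=1, p₋₂=0, q₋₁=0, q₋₂=1):
  k=0: a=21, p=21, q=1
  k=1: a=1, p=22, q=1
  k=2: a=6, p=153, q=7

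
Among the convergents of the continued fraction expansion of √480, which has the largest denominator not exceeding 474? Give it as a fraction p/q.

√480 = [21; 1, 9, 1, 42, …] (period length 4).
Convergents:
  p_0/q_0 = 21/1
  p_1/q_1 = 22/1
  p_2/q_2 = 219/10
  p_3/q_3 = 241/11
  p_4/q_4 = 10341/472
  p_5/q_5 = 10582/483
q_4 = 472 ≤ 474 < 483 = q_5, so the answer is 10341/472.

10341/472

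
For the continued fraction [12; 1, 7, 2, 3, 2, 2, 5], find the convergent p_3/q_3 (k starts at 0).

219/17

Using pₖ = aₖpₖ₋₁ + pₖ₋₂, qₖ = aₖqₖ₋₁ + qₖ₋₂ (with p₋₁=1, p₋₂=0, q₋₁=0, q₋₂=1):
  k=0: a=12, p=12, q=1
  k=1: a=1, p=13, q=1
  k=2: a=7, p=103, q=8
  k=3: a=2, p=219, q=17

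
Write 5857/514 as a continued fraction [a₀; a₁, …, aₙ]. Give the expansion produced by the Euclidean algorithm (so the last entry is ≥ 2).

5857 = 11·514 + 203
514 = 2·203 + 108
203 = 1·108 + 95
108 = 1·95 + 13
95 = 7·13 + 4
13 = 3·4 + 1
4 = 4·1 + 0  (stop)
So 5857/514 = [11; 2, 1, 1, 7, 3, 4].

[11; 2, 1, 1, 7, 3, 4]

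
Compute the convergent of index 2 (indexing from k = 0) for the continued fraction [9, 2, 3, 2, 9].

66/7

Using pₖ = aₖpₖ₋₁ + pₖ₋₂, qₖ = aₖqₖ₋₁ + qₖ₋₂ (with p₋₁=1, p₋₂=0, q₋₁=0, q₋₂=1):
  k=0: a=9, p=9, q=1
  k=1: a=2, p=19, q=2
  k=2: a=3, p=66, q=7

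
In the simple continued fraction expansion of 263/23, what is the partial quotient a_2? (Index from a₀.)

263 = 11·23 + 10   →  a_0 = 11
23 = 2·10 + 3   →  a_1 = 2
10 = 3·3 + 1   →  a_2 = 3

3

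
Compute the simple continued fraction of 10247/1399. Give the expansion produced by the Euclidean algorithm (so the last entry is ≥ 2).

10247 = 7·1399 + 454
1399 = 3·454 + 37
454 = 12·37 + 10
37 = 3·10 + 7
10 = 1·7 + 3
7 = 2·3 + 1
3 = 3·1 + 0  (stop)
So 10247/1399 = [7; 3, 12, 3, 1, 2, 3].

[7; 3, 12, 3, 1, 2, 3]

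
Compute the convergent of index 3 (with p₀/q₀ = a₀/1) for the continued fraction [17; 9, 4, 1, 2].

787/46

Using pₖ = aₖpₖ₋₁ + pₖ₋₂, qₖ = aₖqₖ₋₁ + qₖ₋₂ (with p₋₁=1, p₋₂=0, q₋₁=0, q₋₂=1):
  k=0: a=17, p=17, q=1
  k=1: a=9, p=154, q=9
  k=2: a=4, p=633, q=37
  k=3: a=1, p=787, q=46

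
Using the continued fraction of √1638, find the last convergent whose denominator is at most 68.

√1638 = [40; 2, 8, 2, 80, …] (period length 4).
Convergents:
  p_0/q_0 = 40/1
  p_1/q_1 = 81/2
  p_2/q_2 = 688/17
  p_3/q_3 = 1457/36
  p_4/q_4 = 117248/2897
q_3 = 36 ≤ 68 < 2897 = q_4, so the answer is 1457/36.

1457/36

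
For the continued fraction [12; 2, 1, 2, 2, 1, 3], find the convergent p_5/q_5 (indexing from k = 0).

334/27

Using pₖ = aₖpₖ₋₁ + pₖ₋₂, qₖ = aₖqₖ₋₁ + qₖ₋₂ (with p₋₁=1, p₋₂=0, q₋₁=0, q₋₂=1):
  k=0: a=12, p=12, q=1
  k=1: a=2, p=25, q=2
  k=2: a=1, p=37, q=3
  k=3: a=2, p=99, q=8
  k=4: a=2, p=235, q=19
  k=5: a=1, p=334, q=27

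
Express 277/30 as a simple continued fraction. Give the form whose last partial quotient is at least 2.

[9; 4, 3, 2]

277 = 9·30 + 7
30 = 4·7 + 2
7 = 3·2 + 1
2 = 2·1 + 0  (stop)
So 277/30 = [9; 4, 3, 2].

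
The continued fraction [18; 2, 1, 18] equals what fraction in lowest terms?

1027/56

Fold from the inside: start with 18/1.
  1 + 1/18 = 19/18
  2 + 18/19 = 56/19
  18 + 19/56 = 1027/56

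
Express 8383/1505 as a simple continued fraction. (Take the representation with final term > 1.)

[5; 1, 1, 3, 15, 14]

8383 = 5*1505 + 858
1505 = 1*858 + 647
858 = 1*647 + 211
647 = 3*211 + 14
211 = 15*14 + 1
14 = 14*1 + 0  (stop)
So 8383/1505 = [5; 1, 1, 3, 15, 14].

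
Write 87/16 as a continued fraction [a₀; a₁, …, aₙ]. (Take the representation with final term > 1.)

87 = 5·16 + 7
16 = 2·7 + 2
7 = 3·2 + 1
2 = 2·1 + 0  (stop)
So 87/16 = [5; 2, 3, 2].

[5; 2, 3, 2]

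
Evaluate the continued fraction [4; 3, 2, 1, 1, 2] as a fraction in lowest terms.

Fold from the inside: start with 2/1.
  1 + 1/2 = 3/2
  1 + 2/3 = 5/3
  2 + 3/5 = 13/5
  3 + 5/13 = 44/13
  4 + 13/44 = 189/44

189/44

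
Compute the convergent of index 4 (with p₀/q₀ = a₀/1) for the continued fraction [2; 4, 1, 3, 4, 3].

179/81

Using pₖ = aₖpₖ₋₁ + pₖ₋₂, qₖ = aₖqₖ₋₁ + qₖ₋₂ (with p₋₁=1, p₋₂=0, q₋₁=0, q₋₂=1):
  k=0: a=2, p=2, q=1
  k=1: a=4, p=9, q=4
  k=2: a=1, p=11, q=5
  k=3: a=3, p=42, q=19
  k=4: a=4, p=179, q=81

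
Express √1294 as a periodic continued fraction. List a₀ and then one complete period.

a₀ = ⌊√1294⌋ = 35.
With m₀=0, d₀=1 and mₖ₊₁ = dₖaₖ − mₖ, dₖ₊₁ = (n − mₖ₊₁²)/dₖ, aₖ₊₁ = ⌊(a₀+mₖ₊₁)/dₖ₊₁⌋:
  k=1: m=35, d=69, a=1
  k=2: m=34, d=2, a=34
  k=3: m=34, d=69, a=1
  k=4: m=35, d=1, a=70
d=1 and a=2a₀=70 at k=4, so the next step gives (m, d) = (35, 69) again — its k=1 value — and the period has length 4.

[35; 1, 34, 1, 70]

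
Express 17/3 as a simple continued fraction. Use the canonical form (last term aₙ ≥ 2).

[5; 1, 2]

17 = 5*3 + 2
3 = 1*2 + 1
2 = 2*1 + 0  (stop)
So 17/3 = [5; 1, 2].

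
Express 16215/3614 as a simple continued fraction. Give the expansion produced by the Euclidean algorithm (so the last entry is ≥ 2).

[4; 2, 18, 3, 10, 3]

16215 = 4*3614 + 1759
3614 = 2*1759 + 96
1759 = 18*96 + 31
96 = 3*31 + 3
31 = 10*3 + 1
3 = 3*1 + 0  (stop)
So 16215/3614 = [4; 2, 18, 3, 10, 3].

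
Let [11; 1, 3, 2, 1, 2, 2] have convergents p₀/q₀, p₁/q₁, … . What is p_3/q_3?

106/9

Using pₖ = aₖpₖ₋₁ + pₖ₋₂, qₖ = aₖqₖ₋₁ + qₖ₋₂ (with p₋₁=1, p₋₂=0, q₋₁=0, q₋₂=1):
  k=0: a=11, p=11, q=1
  k=1: a=1, p=12, q=1
  k=2: a=3, p=47, q=4
  k=3: a=2, p=106, q=9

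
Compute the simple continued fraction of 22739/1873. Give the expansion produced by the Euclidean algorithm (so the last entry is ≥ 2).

22739 = 12*1873 + 263
1873 = 7*263 + 32
263 = 8*32 + 7
32 = 4*7 + 4
7 = 1*4 + 3
4 = 1*3 + 1
3 = 3*1 + 0  (stop)
So 22739/1873 = [12; 7, 8, 4, 1, 1, 3].

[12; 7, 8, 4, 1, 1, 3]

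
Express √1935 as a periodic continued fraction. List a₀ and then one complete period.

[43; 1, 86]

a₀ = ⌊√1935⌋ = 43.
With m₀=0, d₀=1 and mₖ₊₁ = dₖaₖ − mₖ, dₖ₊₁ = (n − mₖ₊₁²)/dₖ, aₖ₊₁ = ⌊(a₀+mₖ₊₁)/dₖ₊₁⌋:
  k=1: m=43, d=86, a=1
  k=2: m=43, d=1, a=86
d=1 and a=2a₀=86 at k=2, so the next step gives (m, d) = (43, 86) again — its k=1 value — and the period has length 2.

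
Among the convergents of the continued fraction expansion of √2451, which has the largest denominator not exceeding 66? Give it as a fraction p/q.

√2451 = [49; 1, 1, 32, 1, 1, 98, …] (period length 6).
Convergents:
  p_0/q_0 = 49/1
  p_1/q_1 = 50/1
  p_2/q_2 = 99/2
  p_3/q_3 = 3218/65
  p_4/q_4 = 3317/67
q_3 = 65 ≤ 66 < 67 = q_4, so the answer is 3218/65.

3218/65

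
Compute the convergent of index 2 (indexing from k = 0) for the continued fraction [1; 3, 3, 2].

Using pₖ = aₖpₖ₋₁ + pₖ₋₂, qₖ = aₖqₖ₋₁ + qₖ₋₂ (with p₋₁=1, p₋₂=0, q₋₁=0, q₋₂=1):
  k=0: a=1, p=1, q=1
  k=1: a=3, p=4, q=3
  k=2: a=3, p=13, q=10

13/10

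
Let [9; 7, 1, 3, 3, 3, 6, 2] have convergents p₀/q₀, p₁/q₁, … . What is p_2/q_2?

Using pₖ = aₖpₖ₋₁ + pₖ₋₂, qₖ = aₖqₖ₋₁ + qₖ₋₂ (with p₋₁=1, p₋₂=0, q₋₁=0, q₋₂=1):
  k=0: a=9, p=9, q=1
  k=1: a=7, p=64, q=7
  k=2: a=1, p=73, q=8

73/8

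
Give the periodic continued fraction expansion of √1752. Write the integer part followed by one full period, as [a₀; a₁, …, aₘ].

a₀ = ⌊√1752⌋ = 41.
With m₀=0, d₀=1 and mₖ₊₁ = dₖaₖ − mₖ, dₖ₊₁ = (n − mₖ₊₁²)/dₖ, aₖ₊₁ = ⌊(a₀+mₖ₊₁)/dₖ₊₁⌋:
  k=1: m=41, d=71, a=1
  k=2: m=30, d=12, a=5
  k=3: m=30, d=71, a=1
  k=4: m=41, d=1, a=82
d=1 and a=2a₀=82 at k=4, so the next step gives (m, d) = (41, 71) again — its k=1 value — and the period has length 4.

[41; 1, 5, 1, 82]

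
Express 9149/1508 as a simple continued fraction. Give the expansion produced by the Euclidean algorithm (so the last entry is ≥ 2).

[6; 14, 1, 13, 2, 3]

9149 = 6*1508 + 101
1508 = 14*101 + 94
101 = 1*94 + 7
94 = 13*7 + 3
7 = 2*3 + 1
3 = 3*1 + 0  (stop)
So 9149/1508 = [6; 14, 1, 13, 2, 3].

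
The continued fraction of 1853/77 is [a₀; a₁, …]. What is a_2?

2

1853 = 24·77 + 5   →  a_0 = 24
77 = 15·5 + 2   →  a_1 = 15
5 = 2·2 + 1   →  a_2 = 2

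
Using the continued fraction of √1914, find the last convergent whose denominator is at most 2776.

61249/1400

√1914 = [43; 1, 2, 1, 86, …] (period length 4).
Convergents:
  p_0/q_0 = 43/1
  p_1/q_1 = 44/1
  p_2/q_2 = 131/3
  p_3/q_3 = 175/4
  p_4/q_4 = 15181/347
  p_5/q_5 = 15356/351
  p_6/q_6 = 45893/1049
  p_7/q_7 = 61249/1400
  p_8/q_8 = 5313307/121449
q_7 = 1400 ≤ 2776 < 121449 = q_8, so the answer is 61249/1400.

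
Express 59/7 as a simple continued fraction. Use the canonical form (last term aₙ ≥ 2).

[8; 2, 3]

59 = 8×7 + 3
7 = 2×3 + 1
3 = 3×1 + 0  (stop)
So 59/7 = [8; 2, 3].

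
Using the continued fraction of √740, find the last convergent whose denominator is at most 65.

1741/64

√740 = [27; 4, 1, 12, 1, 4, 54, …] (period length 6).
Convergents:
  p_0/q_0 = 27/1
  p_1/q_1 = 109/4
  p_2/q_2 = 136/5
  p_3/q_3 = 1741/64
  p_4/q_4 = 1877/69
q_3 = 64 ≤ 65 < 69 = q_4, so the answer is 1741/64.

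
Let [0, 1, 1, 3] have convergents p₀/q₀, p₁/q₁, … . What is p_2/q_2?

1/2

Using pₖ = aₖpₖ₋₁ + pₖ₋₂, qₖ = aₖqₖ₋₁ + qₖ₋₂ (with p₋₁=1, p₋₂=0, q₋₁=0, q₋₂=1):
  k=0: a=0, p=0, q=1
  k=1: a=1, p=1, q=1
  k=2: a=1, p=1, q=2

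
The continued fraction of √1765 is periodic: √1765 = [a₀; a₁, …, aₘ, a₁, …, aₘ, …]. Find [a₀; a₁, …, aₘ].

[42; 84]

a₀ = ⌊√1765⌋ = 42.
With m₀=0, d₀=1 and mₖ₊₁ = dₖaₖ − mₖ, dₖ₊₁ = (n − mₖ₊₁²)/dₖ, aₖ₊₁ = ⌊(a₀+mₖ₊₁)/dₖ₊₁⌋:
  k=1: m=42, d=1, a=84
d=1 and a=2a₀=84 at k=1, so the next step gives (m, d) = (42, 1) again — its k=1 value — and the period has length 1.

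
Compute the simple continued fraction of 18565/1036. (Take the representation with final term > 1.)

18565 = 17·1036 + 953
1036 = 1·953 + 83
953 = 11·83 + 40
83 = 2·40 + 3
40 = 13·3 + 1
3 = 3·1 + 0  (stop)
So 18565/1036 = [17; 1, 11, 2, 13, 3].

[17; 1, 11, 2, 13, 3]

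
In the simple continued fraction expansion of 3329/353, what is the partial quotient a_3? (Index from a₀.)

9

3329 = 9·353 + 152   →  a_0 = 9
353 = 2·152 + 49   →  a_1 = 2
152 = 3·49 + 5   →  a_2 = 3
49 = 9·5 + 4   →  a_3 = 9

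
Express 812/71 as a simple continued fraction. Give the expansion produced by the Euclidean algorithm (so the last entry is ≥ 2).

[11; 2, 3, 2, 4]

812 = 11*71 + 31
71 = 2*31 + 9
31 = 3*9 + 4
9 = 2*4 + 1
4 = 4*1 + 0  (stop)
So 812/71 = [11; 2, 3, 2, 4].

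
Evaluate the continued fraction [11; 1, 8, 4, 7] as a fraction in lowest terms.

3187/268

Fold from the inside: start with 7/1.
  4 + 1/7 = 29/7
  8 + 7/29 = 239/29
  1 + 29/239 = 268/239
  11 + 239/268 = 3187/268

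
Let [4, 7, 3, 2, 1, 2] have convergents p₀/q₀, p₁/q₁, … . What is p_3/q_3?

211/51

Using pₖ = aₖpₖ₋₁ + pₖ₋₂, qₖ = aₖqₖ₋₁ + qₖ₋₂ (with p₋₁=1, p₋₂=0, q₋₁=0, q₋₂=1):
  k=0: a=4, p=4, q=1
  k=1: a=7, p=29, q=7
  k=2: a=3, p=91, q=22
  k=3: a=2, p=211, q=51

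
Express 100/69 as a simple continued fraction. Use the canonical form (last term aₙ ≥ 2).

100 = 1·69 + 31
69 = 2·31 + 7
31 = 4·7 + 3
7 = 2·3 + 1
3 = 3·1 + 0  (stop)
So 100/69 = [1; 2, 4, 2, 3].

[1; 2, 4, 2, 3]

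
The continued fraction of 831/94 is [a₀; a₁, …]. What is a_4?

1

831 = 8·94 + 79   →  a_0 = 8
94 = 1·79 + 15   →  a_1 = 1
79 = 5·15 + 4   →  a_2 = 5
15 = 3·4 + 3   →  a_3 = 3
4 = 1·3 + 1   →  a_4 = 1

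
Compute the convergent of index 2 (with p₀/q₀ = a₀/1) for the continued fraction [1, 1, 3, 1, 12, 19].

7/4

Using pₖ = aₖpₖ₋₁ + pₖ₋₂, qₖ = aₖqₖ₋₁ + qₖ₋₂ (with p₋₁=1, p₋₂=0, q₋₁=0, q₋₂=1):
  k=0: a=1, p=1, q=1
  k=1: a=1, p=2, q=1
  k=2: a=3, p=7, q=4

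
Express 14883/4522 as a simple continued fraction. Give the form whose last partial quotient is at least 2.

[3; 3, 2, 3, 3, 1, 4, 9]

14883 = 3*4522 + 1317
4522 = 3*1317 + 571
1317 = 2*571 + 175
571 = 3*175 + 46
175 = 3*46 + 37
46 = 1*37 + 9
37 = 4*9 + 1
9 = 9*1 + 0  (stop)
So 14883/4522 = [3; 3, 2, 3, 3, 1, 4, 9].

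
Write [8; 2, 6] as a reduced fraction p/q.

110/13

Using pₖ = aₖpₖ₋₁ + pₖ₋₂ and qₖ = aₖqₖ₋₁ + qₖ₋₂:
  k=0: a=8, p=8, q=1
  k=1: a=2, p=17, q=2
  k=2: a=6, p=110, q=13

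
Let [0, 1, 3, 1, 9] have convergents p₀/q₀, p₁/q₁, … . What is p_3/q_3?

4/5

Using pₖ = aₖpₖ₋₁ + pₖ₋₂, qₖ = aₖqₖ₋₁ + qₖ₋₂ (with p₋₁=1, p₋₂=0, q₋₁=0, q₋₂=1):
  k=0: a=0, p=0, q=1
  k=1: a=1, p=1, q=1
  k=2: a=3, p=3, q=4
  k=3: a=1, p=4, q=5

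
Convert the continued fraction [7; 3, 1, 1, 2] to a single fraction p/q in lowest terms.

131/18

Fold from the inside: start with 2/1.
  1 + 1/2 = 3/2
  1 + 2/3 = 5/3
  3 + 3/5 = 18/5
  7 + 5/18 = 131/18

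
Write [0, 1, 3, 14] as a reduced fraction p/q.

43/57

Fold from the inside: start with 14/1.
  3 + 1/14 = 43/14
  1 + 14/43 = 57/43
  0 + 43/57 = 43/57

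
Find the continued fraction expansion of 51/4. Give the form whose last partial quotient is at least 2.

[12; 1, 3]

51 = 12×4 + 3
4 = 1×3 + 1
3 = 3×1 + 0  (stop)
So 51/4 = [12; 1, 3].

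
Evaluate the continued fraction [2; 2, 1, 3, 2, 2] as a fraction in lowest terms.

144/61

Using pₖ = aₖpₖ₋₁ + pₖ₋₂ and qₖ = aₖqₖ₋₁ + qₖ₋₂:
  k=0: a=2, p=2, q=1
  k=1: a=2, p=5, q=2
  k=2: a=1, p=7, q=3
  k=3: a=3, p=26, q=11
  k=4: a=2, p=59, q=25
  k=5: a=2, p=144, q=61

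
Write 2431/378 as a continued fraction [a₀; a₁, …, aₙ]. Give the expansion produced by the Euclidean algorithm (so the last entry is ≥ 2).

2431 = 6·378 + 163
378 = 2·163 + 52
163 = 3·52 + 7
52 = 7·7 + 3
7 = 2·3 + 1
3 = 3·1 + 0  (stop)
So 2431/378 = [6; 2, 3, 7, 2, 3].

[6; 2, 3, 7, 2, 3]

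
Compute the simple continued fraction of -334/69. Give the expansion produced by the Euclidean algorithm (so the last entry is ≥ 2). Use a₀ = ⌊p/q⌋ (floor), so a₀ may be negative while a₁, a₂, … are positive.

[-5; 6, 3, 1, 2]

-334 = -5*69 + 11
69 = 6*11 + 3
11 = 3*3 + 2
3 = 1*2 + 1
2 = 2*1 + 0  (stop)
So -334/69 = [-5; 6, 3, 1, 2].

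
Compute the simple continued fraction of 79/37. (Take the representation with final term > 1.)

[2; 7, 2, 2]

79 = 2*37 + 5
37 = 7*5 + 2
5 = 2*2 + 1
2 = 2*1 + 0  (stop)
So 79/37 = [2; 7, 2, 2].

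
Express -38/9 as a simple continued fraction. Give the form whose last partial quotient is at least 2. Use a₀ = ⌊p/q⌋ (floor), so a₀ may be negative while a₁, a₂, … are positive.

-38 = -5×9 + 7
9 = 1×7 + 2
7 = 3×2 + 1
2 = 2×1 + 0  (stop)
So -38/9 = [-5; 1, 3, 2].

[-5; 1, 3, 2]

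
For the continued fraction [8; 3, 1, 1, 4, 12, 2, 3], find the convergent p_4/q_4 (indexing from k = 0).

265/32

Using pₖ = aₖpₖ₋₁ + pₖ₋₂, qₖ = aₖqₖ₋₁ + qₖ₋₂ (with p₋₁=1, p₋₂=0, q₋₁=0, q₋₂=1):
  k=0: a=8, p=8, q=1
  k=1: a=3, p=25, q=3
  k=2: a=1, p=33, q=4
  k=3: a=1, p=58, q=7
  k=4: a=4, p=265, q=32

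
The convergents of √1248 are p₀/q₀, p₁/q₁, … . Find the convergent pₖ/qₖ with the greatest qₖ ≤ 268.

√1248 = [35; 3, 17, 3, 70, …] (period length 4).
Convergents:
  p_0/q_0 = 35/1
  p_1/q_1 = 106/3
  p_2/q_2 = 1837/52
  p_3/q_3 = 5617/159
  p_4/q_4 = 395027/11182
q_3 = 159 ≤ 268 < 11182 = q_4, so the answer is 5617/159.

5617/159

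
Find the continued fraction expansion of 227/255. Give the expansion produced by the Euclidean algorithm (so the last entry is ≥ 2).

[0; 1, 8, 9, 3]

227 = 0*255 + 227
255 = 1*227 + 28
227 = 8*28 + 3
28 = 9*3 + 1
3 = 3*1 + 0  (stop)
So 227/255 = [0; 1, 8, 9, 3].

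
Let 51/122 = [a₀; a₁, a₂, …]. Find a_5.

4

51 = 0·122 + 51   →  a_0 = 0
122 = 2·51 + 20   →  a_1 = 2
51 = 2·20 + 11   →  a_2 = 2
20 = 1·11 + 9   →  a_3 = 1
11 = 1·9 + 2   →  a_4 = 1
9 = 4·2 + 1   →  a_5 = 4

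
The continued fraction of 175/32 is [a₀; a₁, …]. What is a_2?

175 = 5·32 + 15   →  a_0 = 5
32 = 2·15 + 2   →  a_1 = 2
15 = 7·2 + 1   →  a_2 = 7

7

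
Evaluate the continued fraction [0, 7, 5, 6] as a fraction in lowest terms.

31/223

Using pₖ = aₖpₖ₋₁ + pₖ₋₂ and qₖ = aₖqₖ₋₁ + qₖ₋₂:
  k=0: a=0, p=0, q=1
  k=1: a=7, p=1, q=7
  k=2: a=5, p=5, q=36
  k=3: a=6, p=31, q=223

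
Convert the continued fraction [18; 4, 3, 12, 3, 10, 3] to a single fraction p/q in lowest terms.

Using pₖ = aₖpₖ₋₁ + pₖ₋₂ and qₖ = aₖqₖ₋₁ + qₖ₋₂:
  k=0: a=18, p=18, q=1
  k=1: a=4, p=73, q=4
  k=2: a=3, p=237, q=13
  k=3: a=12, p=2917, q=160
  k=4: a=3, p=8988, q=493
  k=5: a=10, p=92797, q=5090
  k=6: a=3, p=287379, q=15763

287379/15763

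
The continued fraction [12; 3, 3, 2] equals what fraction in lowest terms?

283/23

Fold from the inside: start with 2/1.
  3 + 1/2 = 7/2
  3 + 2/7 = 23/7
  12 + 7/23 = 283/23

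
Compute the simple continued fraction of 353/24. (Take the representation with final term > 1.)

353 = 14·24 + 17
24 = 1·17 + 7
17 = 2·7 + 3
7 = 2·3 + 1
3 = 3·1 + 0  (stop)
So 353/24 = [14; 1, 2, 2, 3].

[14; 1, 2, 2, 3]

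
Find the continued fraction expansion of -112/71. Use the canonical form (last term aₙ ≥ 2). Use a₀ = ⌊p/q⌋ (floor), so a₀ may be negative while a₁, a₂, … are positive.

[-2; 2, 2, 1, 2, 1, 2]

-112 = -2·71 + 30
71 = 2·30 + 11
30 = 2·11 + 8
11 = 1·8 + 3
8 = 2·3 + 2
3 = 1·2 + 1
2 = 2·1 + 0  (stop)
So -112/71 = [-2; 2, 2, 1, 2, 1, 2].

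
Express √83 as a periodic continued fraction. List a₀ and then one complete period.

[9; 9, 18]

a₀ = ⌊√83⌋ = 9.
With m₀=0, d₀=1 and mₖ₊₁ = dₖaₖ − mₖ, dₖ₊₁ = (n − mₖ₊₁²)/dₖ, aₖ₊₁ = ⌊(a₀+mₖ₊₁)/dₖ₊₁⌋:
  k=1: m=9, d=2, a=9
  k=2: m=9, d=1, a=18
d=1 and a=2a₀=18 at k=2, so the next step gives (m, d) = (9, 2) again — its k=1 value — and the period has length 2.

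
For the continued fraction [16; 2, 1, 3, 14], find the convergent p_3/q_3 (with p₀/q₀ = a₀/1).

180/11

Using pₖ = aₖpₖ₋₁ + pₖ₋₂, qₖ = aₖqₖ₋₁ + qₖ₋₂ (with p₋₁=1, p₋₂=0, q₋₁=0, q₋₂=1):
  k=0: a=16, p=16, q=1
  k=1: a=2, p=33, q=2
  k=2: a=1, p=49, q=3
  k=3: a=3, p=180, q=11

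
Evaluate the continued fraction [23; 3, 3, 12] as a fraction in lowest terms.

Fold from the inside: start with 12/1.
  3 + 1/12 = 37/12
  3 + 12/37 = 123/37
  23 + 37/123 = 2866/123

2866/123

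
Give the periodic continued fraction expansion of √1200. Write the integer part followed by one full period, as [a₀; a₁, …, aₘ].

a₀ = ⌊√1200⌋ = 34.

[34; 1, 1, 1, 3, 1, 1, 1, 68]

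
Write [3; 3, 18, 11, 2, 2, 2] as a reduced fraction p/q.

25191/7571

Using pₖ = aₖpₖ₋₁ + pₖ₋₂ and qₖ = aₖqₖ₋₁ + qₖ₋₂:
  k=0: a=3, p=3, q=1
  k=1: a=3, p=10, q=3
  k=2: a=18, p=183, q=55
  k=3: a=11, p=2023, q=608
  k=4: a=2, p=4229, q=1271
  k=5: a=2, p=10481, q=3150
  k=6: a=2, p=25191, q=7571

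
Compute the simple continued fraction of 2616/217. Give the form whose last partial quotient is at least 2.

2616 = 12*217 + 12
217 = 18*12 + 1
12 = 12*1 + 0  (stop)
So 2616/217 = [12; 18, 12].

[12; 18, 12]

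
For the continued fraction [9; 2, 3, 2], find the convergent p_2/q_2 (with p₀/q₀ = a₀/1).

66/7

Using pₖ = aₖpₖ₋₁ + pₖ₋₂, qₖ = aₖqₖ₋₁ + qₖ₋₂ (with p₋₁=1, p₋₂=0, q₋₁=0, q₋₂=1):
  k=0: a=9, p=9, q=1
  k=1: a=2, p=19, q=2
  k=2: a=3, p=66, q=7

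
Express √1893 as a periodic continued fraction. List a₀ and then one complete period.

[43; 1, 1, 28, 1, 1, 86]

a₀ = ⌊√1893⌋ = 43.
With m₀=0, d₀=1 and mₖ₊₁ = dₖaₖ − mₖ, dₖ₊₁ = (n − mₖ₊₁²)/dₖ, aₖ₊₁ = ⌊(a₀+mₖ₊₁)/dₖ₊₁⌋:
  k=1: m=43, d=44, a=1
  k=2: m=1, d=43, a=1
  k=3: m=42, d=3, a=28
  k=4: m=42, d=43, a=1
  k=5: m=1, d=44, a=1
  k=6: m=43, d=1, a=86
d=1 and a=2a₀=86 at k=6, so the next step gives (m, d) = (43, 44) again — its k=1 value — and the period has length 6.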